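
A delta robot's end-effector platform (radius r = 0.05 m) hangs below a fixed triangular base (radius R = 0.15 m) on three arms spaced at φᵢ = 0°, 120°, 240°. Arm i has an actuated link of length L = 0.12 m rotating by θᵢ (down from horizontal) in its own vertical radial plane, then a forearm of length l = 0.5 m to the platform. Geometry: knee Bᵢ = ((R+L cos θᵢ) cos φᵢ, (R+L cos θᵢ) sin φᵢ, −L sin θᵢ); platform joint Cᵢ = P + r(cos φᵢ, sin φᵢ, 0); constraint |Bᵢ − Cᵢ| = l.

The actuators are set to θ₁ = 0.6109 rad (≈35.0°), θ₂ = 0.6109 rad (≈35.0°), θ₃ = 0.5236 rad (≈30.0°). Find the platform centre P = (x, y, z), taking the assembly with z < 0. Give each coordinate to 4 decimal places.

S1 = (0.1983·cos0.0°, 0.1983·sin0.0°, -0.0688) = (0.1983, 0.0000, -0.0688)
φ2=120.0°: virtual centre (-0.0991, 0.1717, -0.0688), radius l
arm 3 at φ=240.0°: (R−r)+L cos θ3 = 0.2039;  S3 = (-0.1020, -0.1766, -0.0600)
subtract pairs → two planes through P
linear system: -0.5949x+0.3435y = 0.0000−0.0000z; -0.6005x+-0.3532y = 0.0011−0.0177z
det = 0.4164;  x = -0.0009+0.0146z,  y = -0.0016+0.0252z
sphere 1 gives Az²+Bz+C=0 with A=1.0008, B=0.1318, C=-0.2056;  B²−4AC=0.8403;  roots -0.5238, 0.3921;  negative root z = -0.5238
x = -0.0086, y = -0.0148

(-0.0086, -0.0148, -0.5238)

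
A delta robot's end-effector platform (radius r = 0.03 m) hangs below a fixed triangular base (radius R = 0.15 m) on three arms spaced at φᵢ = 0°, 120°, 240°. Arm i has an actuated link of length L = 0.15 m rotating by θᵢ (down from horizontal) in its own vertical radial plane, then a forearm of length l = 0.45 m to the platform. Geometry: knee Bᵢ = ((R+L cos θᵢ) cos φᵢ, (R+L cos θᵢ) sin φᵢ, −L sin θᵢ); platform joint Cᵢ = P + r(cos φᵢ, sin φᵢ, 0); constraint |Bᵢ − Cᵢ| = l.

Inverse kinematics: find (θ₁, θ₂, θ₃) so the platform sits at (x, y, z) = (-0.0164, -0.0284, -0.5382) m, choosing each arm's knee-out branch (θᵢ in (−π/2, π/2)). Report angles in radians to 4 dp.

θ₁ = 1.1348, θ₂ = 1.1347, θ₃ = 0.9600

rotate P by −φ1: (-0.0164, -0.0284, -0.5382)
  e−x'=0.1364;  (l²−L²−(e−x')²−y'²−z²)/2L = -0.4302
  γ=atan2(-0.5382,0.1364)=-1.3226;  ψ=arccos(-0.7749)=2.4574;  θ1=γ+ψ≈1.1348
rotate P by −φ2: (-0.0164, 0.0284, -0.5382)
  A cos θ + B sin θ = C:  0.1364·cos θ + -0.5382·sin θ = -0.4302
  γ=atan2(-0.5382,0.1364)=-1.3226;  ψ=arccos(-0.7749)=2.4573;  θ2=γ+ψ≈1.1347
arm 3 (φ=240.0°): x'=0.0328, y'=0.0000
  A=0.0872, B=-0.5382, C=(l²−L²−A²−y'²−z²)/(2L)=-0.3909
  γ=atan2(-0.5382,0.0872)=-1.4102;  ψ=arccos(-0.7169)=2.3702;  θ3=γ+ψ≈0.9600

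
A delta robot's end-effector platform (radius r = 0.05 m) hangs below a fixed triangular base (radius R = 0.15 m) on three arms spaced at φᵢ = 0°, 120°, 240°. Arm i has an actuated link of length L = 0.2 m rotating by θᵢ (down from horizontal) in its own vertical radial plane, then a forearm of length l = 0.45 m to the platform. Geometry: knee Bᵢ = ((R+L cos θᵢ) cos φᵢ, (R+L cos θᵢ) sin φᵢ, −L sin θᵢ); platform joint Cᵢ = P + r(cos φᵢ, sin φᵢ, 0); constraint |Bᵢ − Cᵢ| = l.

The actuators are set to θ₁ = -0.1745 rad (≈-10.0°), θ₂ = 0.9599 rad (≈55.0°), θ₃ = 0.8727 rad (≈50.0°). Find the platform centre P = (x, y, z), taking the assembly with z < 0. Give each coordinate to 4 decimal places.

(0.2115, -0.0187, -0.4067)

centre 1 = (0.2970·cos0.0°, 0.2970·sin0.0°, 0.0347) = (0.2970, 0.0000, 0.0347)
φ2=120.0°: virtual centre (-0.1074, 0.1860, -0.1638), radius l
arm 3 at φ=240.0°: (R−r)+L cos θ3 = 0.2286;  centre 3 = (-0.1143, -0.1979, -0.1532)
|centre ₂|²−|centre ₁|² = -0.0164;  |centre ₃|²−|centre ₁|² = -0.0137
plane₁₂: -0.8086x+0.3719y+-0.3971z = -0.0164
Cramer: x(z) = 0.0185-0.4744z;  y(z) = -0.0039+0.0362z
quadratic in z: (1.2264)z²+(0.1945)z+(-0.1238)=0, √Δ=0.8031 → z ∈ {-0.4067, 0.2481}; z = -0.4067 (taking z<0)
x = 0.2115, y = -0.0187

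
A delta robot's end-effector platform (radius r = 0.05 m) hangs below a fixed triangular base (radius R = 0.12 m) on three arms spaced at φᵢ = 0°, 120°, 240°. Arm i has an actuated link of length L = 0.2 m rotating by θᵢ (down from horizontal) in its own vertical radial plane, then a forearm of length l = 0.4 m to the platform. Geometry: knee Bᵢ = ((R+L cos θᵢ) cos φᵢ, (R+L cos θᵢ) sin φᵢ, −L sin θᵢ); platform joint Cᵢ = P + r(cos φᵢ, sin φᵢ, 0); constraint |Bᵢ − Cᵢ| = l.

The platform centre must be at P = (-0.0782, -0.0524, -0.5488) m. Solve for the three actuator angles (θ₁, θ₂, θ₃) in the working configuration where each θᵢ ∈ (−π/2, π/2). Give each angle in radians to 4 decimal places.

θ₁ = 1.3963, θ₂ = 1.2215, θ₃ = 0.9597

φ1=0.0° → target in arm frame (-0.0782, -0.0524)
  e−x'=0.1482;  (l²−L²−(e−x')²−y'²−z²)/2L = -0.5147
  θ1 = atan2(B,A) + arccos(C/0.5685) = 1.3963
rotate P by −φ2: (-0.0063, 0.0939, -0.5488)
  e−x'=0.0763;  (l²−L²−(e−x')²−y'²−z²)/2L = -0.4896
  √(A²+B²)=0.5541;  θ2 = -1.4327+2.6542 ≈ 1.2215
φ3=240.0° → target in arm frame (0.0845, -0.0415)
  e−x'=-0.0145;  (l²−L²−(e−x')²−y'²−z²)/2L = -0.4578
  √(A²+B²)=0.5490;  θ3 = -1.5972+2.5569 ≈ 0.9597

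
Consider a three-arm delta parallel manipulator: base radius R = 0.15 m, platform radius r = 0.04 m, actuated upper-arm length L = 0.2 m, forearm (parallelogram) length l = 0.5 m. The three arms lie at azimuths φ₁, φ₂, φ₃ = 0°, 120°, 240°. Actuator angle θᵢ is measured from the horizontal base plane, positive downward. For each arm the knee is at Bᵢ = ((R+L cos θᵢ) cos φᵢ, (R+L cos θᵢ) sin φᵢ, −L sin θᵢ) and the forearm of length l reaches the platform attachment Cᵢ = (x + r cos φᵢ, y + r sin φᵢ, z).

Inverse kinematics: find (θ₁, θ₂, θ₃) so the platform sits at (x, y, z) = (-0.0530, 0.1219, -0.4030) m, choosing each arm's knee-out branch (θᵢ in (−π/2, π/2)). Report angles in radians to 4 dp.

θ₁ = 0.3489, θ₂ = -0.3493, θ₃ = 0.4363

φ1=0.0° → target in arm frame (-0.0530, 0.1219)
  A=0.1630, B=-0.4030, C=(l²−L²−A²−y'²−z²)/(2L)=0.0154
  γ=atan2(-0.4030,0.1630)=-1.1864;  ψ=arccos(0.0354)=1.5353;  θ1=γ+ψ≈0.3489
φ2=120.0° → target in arm frame (0.1321, -0.0151)
  A=-0.0221, B=-0.4030, C=(l²−L²−A²−y'²−z²)/(2L)=0.1172
  θ2 = atan2(B,A) + arccos(C/0.4036) = -0.3493
rotate P by −φ3: (-0.0791, -0.1068, -0.4030)
  A=0.1891, B=-0.4030, C=(l²−L²−A²−y'²−z²)/(2L)=0.0011
  √(A²+B²)=0.4451;  θ3 = -1.1321+1.5684 ≈ 0.4363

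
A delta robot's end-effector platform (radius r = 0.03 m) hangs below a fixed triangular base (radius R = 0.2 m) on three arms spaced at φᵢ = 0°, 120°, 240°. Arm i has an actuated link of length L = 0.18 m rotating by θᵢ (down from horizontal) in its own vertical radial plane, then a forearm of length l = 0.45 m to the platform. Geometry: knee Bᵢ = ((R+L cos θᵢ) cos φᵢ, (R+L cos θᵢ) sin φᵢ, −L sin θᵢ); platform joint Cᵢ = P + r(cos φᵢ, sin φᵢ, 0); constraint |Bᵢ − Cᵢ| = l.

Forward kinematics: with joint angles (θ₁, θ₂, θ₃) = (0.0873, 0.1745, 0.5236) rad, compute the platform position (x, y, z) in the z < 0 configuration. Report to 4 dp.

φ1=0.0°: virtual centre (0.3493, 0.0000, -0.0157), radius l
O2 = (0.3473·cos120.0°, 0.3473·sin120.0°, -0.0313) = (-0.1736, 0.3007, -0.0313)
φ3=240.0°: virtual centre (-0.1629, -0.2822, -0.0900), radius l
subtract pairs → two planes through P
linear system: -1.0459x+0.6015y = -0.0007−-0.0311z; -1.0245x+-0.5644y = -0.0080−-0.1486z
det = 1.2066;  x = 0.0043+-0.0886z,  y = 0.0063+-0.1024z
sphere 1 gives Az²+Bz+C=0 with A=1.0183, B=0.0913, C=-0.0832;  B²−4AC=0.3471;  roots -0.3341, 0.2445;  negative root z = -0.3341
x = 0.0339, y = 0.0405

(0.0339, 0.0405, -0.3341)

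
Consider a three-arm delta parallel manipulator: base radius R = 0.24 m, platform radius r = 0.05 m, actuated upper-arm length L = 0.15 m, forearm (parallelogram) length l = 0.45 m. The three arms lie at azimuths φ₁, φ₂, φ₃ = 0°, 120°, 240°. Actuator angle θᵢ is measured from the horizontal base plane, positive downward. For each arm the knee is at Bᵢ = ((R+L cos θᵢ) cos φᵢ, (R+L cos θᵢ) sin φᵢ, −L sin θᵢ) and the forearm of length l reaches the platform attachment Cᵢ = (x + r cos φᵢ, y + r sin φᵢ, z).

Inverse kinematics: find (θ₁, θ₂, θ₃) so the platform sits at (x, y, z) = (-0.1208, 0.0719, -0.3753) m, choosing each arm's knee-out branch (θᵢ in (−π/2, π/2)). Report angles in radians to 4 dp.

rotate P by −φ1: (-0.1208, 0.0719, -0.3753)
  A=0.3108, B=-0.3753, C=(l²−L²−A²−y'²−z²)/(2L)=-0.2087
  γ=atan2(-0.3753,0.3108)=-0.8791;  ψ=arccos(-0.4283)=2.0134;  θ1=γ+ψ≈1.1343
φ2=120.0° → target in arm frame (0.1227, 0.0687)
  A cos θ + B sin θ = C:  0.0673·cos θ + -0.3753·sin θ = 0.0997
  θ2 = atan2(B,A) + arccos(C/0.3813) = -0.0870
arm 3 (φ=240.0°): x'=-0.0019, y'=-0.1406
  e−x'=0.1919;  (l²−L²−(e−x')²−y'²−z²)/2L = -0.0581
  √(A²+B²)=0.4215;  θ3 = -1.0982+1.7090 ≈ 0.6108

θ₁ = 1.1343, θ₂ = -0.0870, θ₃ = 0.6108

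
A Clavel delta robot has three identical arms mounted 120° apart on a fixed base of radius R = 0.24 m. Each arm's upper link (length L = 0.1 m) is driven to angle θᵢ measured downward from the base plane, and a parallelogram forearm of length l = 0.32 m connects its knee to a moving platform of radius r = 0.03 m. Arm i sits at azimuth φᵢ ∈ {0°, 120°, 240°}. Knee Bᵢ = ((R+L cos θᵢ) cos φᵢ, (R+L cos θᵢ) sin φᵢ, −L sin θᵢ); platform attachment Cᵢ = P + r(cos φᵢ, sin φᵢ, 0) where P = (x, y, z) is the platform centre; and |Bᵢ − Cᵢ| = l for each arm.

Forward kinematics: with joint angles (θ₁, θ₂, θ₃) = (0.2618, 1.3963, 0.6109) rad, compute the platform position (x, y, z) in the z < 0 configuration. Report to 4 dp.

O1 = (0.3066·cos0.0°, 0.3066·sin0.0°, -0.0259) = (0.3066, 0.0000, -0.0259)
φ2=120.0°: virtual centre (-0.1137, 0.1969, -0.0985), radius l
φ3=240.0°: virtual centre (-0.1460, -0.2528, -0.0574), radius l
eliminate P² terms by subtracting sphere 1 from 2 and 3
[-0.8405 0.3938 -0.1452]·P = -0.0333;  [-0.9051 -0.5056 -0.0630]·P = -0.0062
Cramer: x(z) = 0.0246-0.1257z;  y(z) = -0.0319+0.1005z
quadratic in z: (1.0259)z²+(0.1162)z+(-0.0212)=0, √Δ=0.3171 → z ∈ {-0.2112, 0.0979}; z = -0.2112 (taking z<0)
x = 0.0512, y = -0.0531

(0.0512, -0.0531, -0.2112)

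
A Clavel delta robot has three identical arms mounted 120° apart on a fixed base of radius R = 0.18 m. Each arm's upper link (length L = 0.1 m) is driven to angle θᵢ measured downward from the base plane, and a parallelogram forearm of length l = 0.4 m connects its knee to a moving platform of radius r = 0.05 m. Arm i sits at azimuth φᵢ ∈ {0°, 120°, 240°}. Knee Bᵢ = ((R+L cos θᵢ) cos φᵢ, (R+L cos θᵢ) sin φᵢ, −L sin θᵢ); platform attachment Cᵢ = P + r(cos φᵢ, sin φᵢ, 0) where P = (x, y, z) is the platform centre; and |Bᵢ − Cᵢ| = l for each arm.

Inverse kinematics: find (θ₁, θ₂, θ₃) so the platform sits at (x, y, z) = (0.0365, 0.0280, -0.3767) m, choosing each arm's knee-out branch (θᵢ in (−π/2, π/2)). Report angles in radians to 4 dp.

θ₁ = 0.2617, θ₂ = 0.4363, θ₃ = 0.6978

φ1=0.0° → target in arm frame (0.0365, 0.0280)
  A cos θ + B sin θ = C:  0.0935·cos θ + -0.3767·sin θ = -0.0071
  γ=atan2(-0.3767,0.0935)=-1.3275;  ψ=arccos(-0.0184)=1.5892;  θ1=γ+ψ≈0.2617
φ2=120.0° → target in arm frame (0.0060, -0.0456)
  A=0.1240, B=-0.3767, C=(l²−L²−A²−y'²−z²)/(2L)=-0.0468
  γ=atan2(-0.3767,0.1240)=-1.2528;  ψ=arccos(-0.1180)=1.6891;  θ2=γ+ψ≈0.4363
arm 3 (φ=240.0°): x'=-0.0425, y'=0.0176
  A cos θ + B sin θ = C:  0.1725·cos θ + -0.3767·sin θ = -0.1098
  √(A²+B²)=0.4143;  θ3 = -1.1414+1.8391 ≈ 0.6978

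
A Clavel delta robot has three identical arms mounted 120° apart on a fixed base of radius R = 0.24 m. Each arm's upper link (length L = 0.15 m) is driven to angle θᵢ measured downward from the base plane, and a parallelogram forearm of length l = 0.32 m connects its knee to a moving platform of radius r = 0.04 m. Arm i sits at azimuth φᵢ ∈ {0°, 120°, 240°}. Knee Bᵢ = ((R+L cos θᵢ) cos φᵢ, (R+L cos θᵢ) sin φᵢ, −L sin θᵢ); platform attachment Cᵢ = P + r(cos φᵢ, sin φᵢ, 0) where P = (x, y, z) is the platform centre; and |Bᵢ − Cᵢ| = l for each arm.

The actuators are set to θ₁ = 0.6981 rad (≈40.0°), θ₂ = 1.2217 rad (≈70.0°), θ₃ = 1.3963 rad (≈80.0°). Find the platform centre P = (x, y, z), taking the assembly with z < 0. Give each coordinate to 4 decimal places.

O1 = (0.3149·cos0.0°, 0.3149·sin0.0°, -0.0964) = (0.3149, 0.0000, -0.0964)
φ2=120.0°: virtual centre (-0.1257, 0.2176, -0.1410), radius l
φ3=240.0°: virtual centre (-0.1130, -0.1958, -0.1477), radius l
eliminate P² terms by subtracting sphere 1 from 2 and 3
linear system: -0.8811x+0.4353y = -0.0254−-0.0891z; -0.8559x+-0.3915y = -0.0355−-0.1026z
det = 0.7175;  x = 0.0354+-0.1109z,  y = 0.0133+-0.0198z
sphere 1 gives Az²+Bz+C=0 with A=1.0127, B=0.2543, C=-0.0148;  B²−4AC=0.1247;  roots -0.2999, 0.0488;  negative root z = -0.2999
x = 0.0687, y = 0.0192

(0.0687, 0.0192, -0.2999)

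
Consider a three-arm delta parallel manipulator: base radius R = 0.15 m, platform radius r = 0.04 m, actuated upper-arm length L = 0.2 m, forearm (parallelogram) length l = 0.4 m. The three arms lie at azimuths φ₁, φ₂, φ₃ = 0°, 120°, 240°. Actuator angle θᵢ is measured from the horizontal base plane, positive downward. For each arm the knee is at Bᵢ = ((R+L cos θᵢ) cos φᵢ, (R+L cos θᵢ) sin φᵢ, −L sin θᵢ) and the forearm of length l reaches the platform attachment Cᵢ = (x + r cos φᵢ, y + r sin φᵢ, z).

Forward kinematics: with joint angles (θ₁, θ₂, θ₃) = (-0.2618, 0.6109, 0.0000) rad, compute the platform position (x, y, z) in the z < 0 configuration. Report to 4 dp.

arm 1 at φ=0.0°: (R−r)+L cos θ1 = 0.3032;  S1 = (0.3032, 0.0000, 0.0518)
S2 = (0.2738·cos120.0°, 0.2738·sin120.0°, -0.1147) = (-0.1369, 0.2371, -0.1147)
S3 = (0.3100·cos240.0°, 0.3100·sin240.0°, 0.0000) = (-0.1550, -0.2685, 0.0000)
|S₂|²−|S₁|² = -0.0065;  |S₃|²−|S₁|² = 0.0015
[-0.8802 0.4743 -0.3330]·P = -0.0065;  [-0.9164 -0.5369 -0.1035]·P = 0.0015
Cramer: x(z) = 0.0030-0.2512z;  y(z) = -0.0080+0.2359z
into |P−S₁|² = l²: 1.1187z² + 0.0435z + -0.0672 = 0;  Δ = 0.3025;  z = -0.2652 or 0.2264 → z<0 root = -0.2652
x = 0.0697, y = -0.0705

(0.0697, -0.0705, -0.2652)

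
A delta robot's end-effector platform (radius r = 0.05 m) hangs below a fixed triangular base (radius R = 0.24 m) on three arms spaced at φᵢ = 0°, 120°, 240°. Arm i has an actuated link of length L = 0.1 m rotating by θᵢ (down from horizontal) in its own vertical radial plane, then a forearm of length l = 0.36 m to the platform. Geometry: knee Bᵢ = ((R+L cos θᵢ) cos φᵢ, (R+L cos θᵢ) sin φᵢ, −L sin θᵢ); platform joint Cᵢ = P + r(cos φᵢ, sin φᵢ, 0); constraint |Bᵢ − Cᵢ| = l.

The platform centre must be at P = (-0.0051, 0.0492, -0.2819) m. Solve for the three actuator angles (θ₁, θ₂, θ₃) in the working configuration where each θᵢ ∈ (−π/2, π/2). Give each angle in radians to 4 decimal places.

φ1=0.0° → target in arm frame (-0.0051, 0.0492)
  A cos θ + B sin θ = C:  0.1951·cos θ + -0.2819·sin θ = -0.0018
  θ1 = atan2(B,A) + arccos(C/0.3428) = 0.6105
rotate P by −φ2: (0.0452, -0.0202, -0.2819)
  A=0.1448, B=-0.2819, C=(l²−L²−A²−y'²−z²)/(2L)=0.0937
  γ=atan2(-0.2819,0.1448)=-1.0962;  ψ=arccos(0.2957)=1.2706;  θ2=γ+ψ≈0.1744
φ3=240.0° → target in arm frame (-0.0401, -0.0290)
  e−x'=0.2301;  (l²−L²−(e−x')²−y'²−z²)/2L = -0.0682
  γ=atan2(-0.2819,0.2301)=-0.8863;  ψ=arccos(-0.1874)=1.7593;  θ3=γ+ψ≈0.8730

θ₁ = 0.6105, θ₂ = 0.1744, θ₃ = 0.8730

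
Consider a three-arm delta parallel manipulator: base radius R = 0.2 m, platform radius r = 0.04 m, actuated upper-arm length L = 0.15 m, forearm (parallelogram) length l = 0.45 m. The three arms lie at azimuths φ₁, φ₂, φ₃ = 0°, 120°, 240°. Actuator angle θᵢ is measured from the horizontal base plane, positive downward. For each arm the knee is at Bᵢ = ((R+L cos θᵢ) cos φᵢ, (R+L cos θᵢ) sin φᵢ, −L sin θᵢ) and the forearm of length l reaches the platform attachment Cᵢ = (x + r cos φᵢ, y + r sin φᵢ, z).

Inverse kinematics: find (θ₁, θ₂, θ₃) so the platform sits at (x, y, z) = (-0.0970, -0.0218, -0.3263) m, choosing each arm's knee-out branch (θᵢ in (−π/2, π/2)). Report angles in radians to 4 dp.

φ1=0.0° → target in arm frame (-0.0970, -0.0218)
  A cos θ + B sin θ = C:  0.2570·cos θ + -0.3263·sin θ = 0.0233
  γ=atan2(-0.3263,0.2570)=-0.9037;  ψ=arccos(0.0562)=1.5146;  θ1=γ+ψ≈0.6109
rotate P by −φ2: (0.0296, 0.0949, -0.3263)
  A=0.1304, B=-0.3263, C=(l²−L²−A²−y'²−z²)/(2L)=0.1584
  γ=atan2(-0.3263,0.1304)=-1.1907;  ψ=arccos(0.4508)=1.1031;  θ2=γ+ψ≈-0.0875
rotate P by −φ3: (0.0674, -0.0731, -0.3263)
  A cos θ + B sin θ = C:  0.0926·cos θ + -0.3263·sin θ = 0.1987
  √(A²+B²)=0.3392;  θ3 = -1.2942+0.9450 ≈ -0.3492

θ₁ = 0.6109, θ₂ = -0.0875, θ₃ = -0.3492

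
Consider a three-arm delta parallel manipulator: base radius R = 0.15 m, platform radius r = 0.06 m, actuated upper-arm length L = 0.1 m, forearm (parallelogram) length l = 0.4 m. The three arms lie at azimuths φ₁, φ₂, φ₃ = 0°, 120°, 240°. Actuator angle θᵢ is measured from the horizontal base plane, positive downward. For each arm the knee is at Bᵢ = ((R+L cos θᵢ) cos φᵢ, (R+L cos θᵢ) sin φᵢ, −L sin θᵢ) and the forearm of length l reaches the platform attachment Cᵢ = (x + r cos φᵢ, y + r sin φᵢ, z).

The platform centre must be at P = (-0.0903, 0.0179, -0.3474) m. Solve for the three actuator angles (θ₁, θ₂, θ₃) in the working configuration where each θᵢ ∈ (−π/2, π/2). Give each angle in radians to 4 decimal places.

θ₁ = 0.5237, θ₂ = -0.2619, θ₃ = -0.0872

rotate P by −φ1: (-0.0903, 0.0179, -0.3474)
  A cos θ + B sin θ = C:  0.1803·cos θ + -0.3474·sin θ = -0.0176
  √(A²+B²)=0.3914;  θ1 = -1.0921+1.6157 ≈ 0.5237
φ2=120.0° → target in arm frame (0.0607, 0.0693)
  A cos θ + B sin θ = C:  0.0293·cos θ + -0.3474·sin θ = 0.1183
  γ=atan2(-0.3474,0.0293)=-1.4865;  ψ=arccos(0.3393)=1.2247;  θ2=γ+ψ≈-0.2619
φ3=240.0° → target in arm frame (0.0296, -0.0872)
  e−x'=0.0604;  (l²−L²−(e−x')²−y'²−z²)/2L = 0.0904
  √(A²+B²)=0.3526;  θ3 = -1.3988+1.3116 ≈ -0.0872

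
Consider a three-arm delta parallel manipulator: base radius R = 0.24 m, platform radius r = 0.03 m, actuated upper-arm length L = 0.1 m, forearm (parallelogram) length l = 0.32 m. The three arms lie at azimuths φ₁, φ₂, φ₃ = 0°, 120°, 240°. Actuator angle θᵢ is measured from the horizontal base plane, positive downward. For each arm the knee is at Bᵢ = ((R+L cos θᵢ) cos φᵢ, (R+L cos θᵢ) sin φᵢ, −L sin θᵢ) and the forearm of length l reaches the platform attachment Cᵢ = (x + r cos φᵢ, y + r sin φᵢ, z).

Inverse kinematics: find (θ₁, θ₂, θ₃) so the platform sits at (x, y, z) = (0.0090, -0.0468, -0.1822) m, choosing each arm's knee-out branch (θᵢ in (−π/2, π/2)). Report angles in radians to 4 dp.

θ₁ = 0.5233, θ₂ = 1.0476, θ₃ = 0.1739

arm 1 (φ=0.0°): x'=0.0090, y'=-0.0468
  A cos θ + B sin θ = C:  0.2010·cos θ + -0.1822·sin θ = 0.0831
  γ=atan2(-0.1822,0.2010)=-0.7364;  ψ=arccos(0.3062)=1.2596;  θ1=γ+ψ≈0.5233
rotate P by −φ2: (-0.0450, 0.0156, -0.1822)
  A cos θ + B sin θ = C:  0.2550·cos θ + -0.1822·sin θ = -0.0304
  θ2 = atan2(B,A) + arccos(C/0.3134) = 1.0476
φ3=240.0° → target in arm frame (0.0360, 0.0312)
  A cos θ + B sin θ = C:  0.1740·cos θ + -0.1822·sin θ = 0.1398
  √(A²+B²)=0.2519;  θ3 = -0.8085+0.9824 ≈ 0.1739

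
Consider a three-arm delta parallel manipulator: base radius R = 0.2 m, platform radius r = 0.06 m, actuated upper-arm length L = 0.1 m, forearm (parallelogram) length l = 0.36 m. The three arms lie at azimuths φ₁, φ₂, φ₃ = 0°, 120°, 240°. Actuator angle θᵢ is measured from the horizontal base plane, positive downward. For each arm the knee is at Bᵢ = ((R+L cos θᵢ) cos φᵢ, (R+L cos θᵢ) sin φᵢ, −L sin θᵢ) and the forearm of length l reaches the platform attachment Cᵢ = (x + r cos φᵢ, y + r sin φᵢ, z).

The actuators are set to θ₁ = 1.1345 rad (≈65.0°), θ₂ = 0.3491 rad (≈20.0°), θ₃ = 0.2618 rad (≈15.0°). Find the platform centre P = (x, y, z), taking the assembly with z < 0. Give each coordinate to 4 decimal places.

φ1=0.0°: virtual centre (0.1823, 0.0000, -0.0906), radius l
φ2=120.0°: virtual centre (-0.1170, 0.2026, -0.0342), radius l
φ3=240.0°: virtual centre (-0.1183, -0.2049, -0.0259), radius l
|O₂|²−|O₁|² = 0.0145;  |O₃|²−|O₁|² = 0.0152
linear system: -0.5985x+0.4052y = 0.0145−0.1129z; -0.6011x+-0.4098y = 0.0152−0.1295z
det = 0.4888;  x = -0.0247+0.2020z,  y = -0.0008+0.0198z
into |P−O₁|² = l²: 1.0412z² + 0.0976z + -0.0785 = 0;  Δ = 0.3366;  z = -0.3255 or 0.2317 → z<0 root = -0.3255
x = -0.0905, y = -0.0073

(-0.0905, -0.0073, -0.3255)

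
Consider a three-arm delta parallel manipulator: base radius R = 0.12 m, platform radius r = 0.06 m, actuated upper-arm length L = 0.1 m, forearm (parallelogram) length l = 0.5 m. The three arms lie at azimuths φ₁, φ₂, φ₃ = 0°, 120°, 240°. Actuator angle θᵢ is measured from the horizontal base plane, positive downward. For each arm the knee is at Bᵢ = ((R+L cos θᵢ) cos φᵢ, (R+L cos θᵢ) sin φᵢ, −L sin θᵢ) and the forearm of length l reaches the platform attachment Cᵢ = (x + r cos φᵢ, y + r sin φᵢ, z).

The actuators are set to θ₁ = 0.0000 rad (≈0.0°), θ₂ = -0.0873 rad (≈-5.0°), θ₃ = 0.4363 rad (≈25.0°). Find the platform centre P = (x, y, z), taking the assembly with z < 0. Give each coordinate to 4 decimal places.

(0.0363, 0.0928, -0.4755)

φ1=0.0°: virtual centre (0.1600, 0.0000, 0.0000), radius l
centre 2 = (0.1596·cos120.0°, 0.1596·sin120.0°, 0.0087) = (-0.0798, 0.1382, 0.0087)
φ3=240.0°: virtual centre (-0.0753, -0.1305, -0.0423), radius l
|centre ₂|²−|centre ₁|² = 0.0000;  |centre ₃|²−|centre ₁|² = -0.0011
linear system: -0.4796x+0.2765y = 0.0000−0.0174z; -0.4706x+-0.2609y = -0.0011−-0.0845z
det = 0.2552;  x = 0.0013+-0.0737z,  y = 0.0020+-0.1910z
into |P−centre ₁|² = l²: 1.0419z² + 0.0226z + -0.2248 = 0;  Δ = 0.9374;  z = -0.4755 or 0.4538 → z<0 root = -0.4755
x = 0.0363, y = 0.0928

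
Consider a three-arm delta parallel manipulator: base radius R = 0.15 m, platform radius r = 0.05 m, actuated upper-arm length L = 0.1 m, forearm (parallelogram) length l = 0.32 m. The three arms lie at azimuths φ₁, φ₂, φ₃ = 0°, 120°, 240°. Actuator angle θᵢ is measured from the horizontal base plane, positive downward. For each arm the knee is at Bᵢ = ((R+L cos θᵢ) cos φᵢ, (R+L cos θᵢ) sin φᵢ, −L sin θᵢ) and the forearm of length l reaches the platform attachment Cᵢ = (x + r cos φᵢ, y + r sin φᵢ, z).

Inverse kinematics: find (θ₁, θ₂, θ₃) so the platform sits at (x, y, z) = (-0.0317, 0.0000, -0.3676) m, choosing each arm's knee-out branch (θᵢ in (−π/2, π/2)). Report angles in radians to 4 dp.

θ₁ = 1.2217, θ₂ = 0.9598, θ₃ = 0.9598

φ1=0.0° → target in arm frame (-0.0317, 0.0000)
  e−x'=0.1317;  (l²−L²−(e−x')²−y'²−z²)/2L = -0.3004
  θ1 = atan2(B,A) + arccos(C/0.3905) = 1.2217
rotate P by −φ2: (0.0158, 0.0275, -0.3676)
  e−x'=0.0842;  (l²−L²−(e−x')²−y'²−z²)/2L = -0.2528
  θ2 = atan2(B,A) + arccos(C/0.3771) = 0.9598
rotate P by −φ3: (0.0159, -0.0275, -0.3676)
  A=0.0841, B=-0.3676, C=(l²−L²−A²−y'²−z²)/(2L)=-0.2528
  γ=atan2(-0.3676,0.0841)=-1.3458;  ψ=arccos(-0.6704)=2.3056;  θ3=γ+ψ≈0.9598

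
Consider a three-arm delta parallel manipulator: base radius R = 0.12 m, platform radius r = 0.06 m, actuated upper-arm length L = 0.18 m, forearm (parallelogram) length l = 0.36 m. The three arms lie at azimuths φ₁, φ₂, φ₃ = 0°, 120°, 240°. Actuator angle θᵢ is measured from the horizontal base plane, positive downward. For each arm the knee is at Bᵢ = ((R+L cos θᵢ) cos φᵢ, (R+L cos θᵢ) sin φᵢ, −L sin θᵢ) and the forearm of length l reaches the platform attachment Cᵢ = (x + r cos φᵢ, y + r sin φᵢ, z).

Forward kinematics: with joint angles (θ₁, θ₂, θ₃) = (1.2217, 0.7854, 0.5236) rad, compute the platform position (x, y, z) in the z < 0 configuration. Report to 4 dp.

(-0.1333, -0.0443, -0.4195)

S1 = (0.1216·cos0.0°, 0.1216·sin0.0°, -0.1691) = (0.1216, 0.0000, -0.1691)
S2 = (0.1873·cos120.0°, 0.1873·sin120.0°, -0.1273) = (-0.0936, 0.1622, -0.1273)
φ3=240.0°: virtual centre (-0.1079, -0.1870, -0.0900), radius l
subtract pairs → two planes through P
[-0.4304 0.3244 0.0837]·P = 0.0079;  [-0.4590 -0.3739 0.1583]·P = 0.0113
det = 0.3098;  x = -0.0214+0.2668z,  y = -0.0040+0.0958z
into |P−S₁|² = l²: 1.0803z² + 0.2613z + -0.0805 = 0;  Δ = 0.4163;  z = -0.4195 or 0.1777 → z<0 root = -0.4195
x = -0.1333, y = -0.0443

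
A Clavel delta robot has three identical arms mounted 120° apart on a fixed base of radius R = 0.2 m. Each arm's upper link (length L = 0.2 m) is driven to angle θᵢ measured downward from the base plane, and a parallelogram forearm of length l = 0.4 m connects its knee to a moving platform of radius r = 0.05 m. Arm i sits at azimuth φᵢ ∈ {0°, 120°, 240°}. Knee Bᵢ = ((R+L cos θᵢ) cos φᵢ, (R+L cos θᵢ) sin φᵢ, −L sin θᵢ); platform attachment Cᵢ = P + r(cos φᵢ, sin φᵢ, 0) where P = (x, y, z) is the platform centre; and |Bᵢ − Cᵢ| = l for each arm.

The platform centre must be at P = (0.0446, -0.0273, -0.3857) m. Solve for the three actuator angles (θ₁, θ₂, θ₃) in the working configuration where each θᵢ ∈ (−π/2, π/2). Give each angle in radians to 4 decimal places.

rotate P by −φ1: (0.0446, -0.0273, -0.3857)
  A=0.1054, B=-0.3857, C=(l²−L²−A²−y'²−z²)/(2L)=-0.1015
  γ=atan2(-0.3857,0.1054)=-1.3040;  ψ=arccos(-0.2540)=1.8276;  θ1=γ+ψ≈0.5235
rotate P by −φ2: (-0.0459, -0.0250, -0.3857)
  e−x'=0.1959;  (l²−L²−(e−x')²−y'²−z²)/2L = -0.1695
  γ=atan2(-0.3857,0.1959)=-1.1008;  ψ=arccos(-0.3917)=1.9733;  θ2=γ+ψ≈0.8725
rotate P by −φ3: (0.0013, 0.0523, -0.3857)
  A=0.1487, B=-0.3857, C=(l²−L²−A²−y'²−z²)/(2L)=-0.1340
  √(A²+B²)=0.4134;  θ3 = -1.2029+1.9009 ≈ 0.6980

θ₁ = 0.5235, θ₂ = 0.8725, θ₃ = 0.6980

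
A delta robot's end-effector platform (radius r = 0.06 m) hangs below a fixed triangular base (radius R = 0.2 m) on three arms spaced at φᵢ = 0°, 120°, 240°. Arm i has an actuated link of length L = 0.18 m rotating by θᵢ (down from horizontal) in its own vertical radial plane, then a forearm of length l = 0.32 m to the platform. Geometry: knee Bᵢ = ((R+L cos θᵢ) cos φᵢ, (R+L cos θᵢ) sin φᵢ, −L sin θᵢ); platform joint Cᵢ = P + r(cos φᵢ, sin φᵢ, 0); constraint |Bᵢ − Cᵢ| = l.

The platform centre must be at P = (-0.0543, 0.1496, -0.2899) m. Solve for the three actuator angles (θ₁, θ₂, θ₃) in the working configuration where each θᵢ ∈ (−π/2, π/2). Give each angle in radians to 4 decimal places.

θ₁ = 1.2220, θ₂ = 0.0873, θ₃ = 1.3965

φ1=0.0° → target in arm frame (-0.0543, 0.1496)
  e−x'=0.1943;  (l²−L²−(e−x')²−y'²−z²)/2L = -0.2060
  √(A²+B²)=0.3490;  θ1 = -0.9803+2.2023 ≈ 1.2220
φ2=120.0° → target in arm frame (0.1567, -0.0278)
  e−x'=-0.0167;  (l²−L²−(e−x')²−y'²−z²)/2L = -0.0419
  γ=atan2(-0.2899,-0.0167)=-1.6284;  ψ=arccos(-0.1444)=1.7157;  θ2=γ+ψ≈0.0873
arm 3 (φ=240.0°): x'=-0.1024, y'=-0.1218
  A cos θ + B sin θ = C:  0.2424·cos θ + -0.2899·sin θ = -0.2435
  θ3 = atan2(B,A) + arccos(C/0.3779) = 1.3965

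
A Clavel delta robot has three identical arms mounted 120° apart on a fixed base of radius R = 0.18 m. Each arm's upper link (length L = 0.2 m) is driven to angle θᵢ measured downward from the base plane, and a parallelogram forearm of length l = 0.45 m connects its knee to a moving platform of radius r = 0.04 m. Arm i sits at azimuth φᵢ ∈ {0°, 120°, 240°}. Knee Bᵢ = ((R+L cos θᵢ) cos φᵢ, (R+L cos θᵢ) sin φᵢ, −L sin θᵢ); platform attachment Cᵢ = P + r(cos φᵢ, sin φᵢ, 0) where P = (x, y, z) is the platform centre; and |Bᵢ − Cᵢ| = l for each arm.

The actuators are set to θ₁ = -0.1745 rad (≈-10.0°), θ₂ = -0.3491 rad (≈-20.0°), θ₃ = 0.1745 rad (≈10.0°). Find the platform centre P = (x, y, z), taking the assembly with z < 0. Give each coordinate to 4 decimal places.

φ1=0.0°: virtual centre (0.3370, 0.0000, 0.0347), radius l
S2 = (0.3279·cos120.0°, 0.3279·sin120.0°, 0.0684) = (-0.1640, 0.2840, 0.0684)
arm 3 at φ=240.0°: e+L cos θ3 = 0.3370;  S3 = (-0.1685, -0.2918, -0.0347)
subtract pairs → two planes through P
plane₁₂: -1.0019x+0.5680y+0.0674z = -0.0025
det = 1.1589;  x = 0.0013+-0.0341z,  y = -0.0022+-0.1788z
quadratic in z: (1.0331)z²+(-0.0457)z+(-0.0886)=0, √Δ=0.6068 → z ∈ {-0.2715, 0.3158}; z = -0.2715 (taking z<0)
x = 0.0105, y = 0.0464

(0.0105, 0.0464, -0.2715)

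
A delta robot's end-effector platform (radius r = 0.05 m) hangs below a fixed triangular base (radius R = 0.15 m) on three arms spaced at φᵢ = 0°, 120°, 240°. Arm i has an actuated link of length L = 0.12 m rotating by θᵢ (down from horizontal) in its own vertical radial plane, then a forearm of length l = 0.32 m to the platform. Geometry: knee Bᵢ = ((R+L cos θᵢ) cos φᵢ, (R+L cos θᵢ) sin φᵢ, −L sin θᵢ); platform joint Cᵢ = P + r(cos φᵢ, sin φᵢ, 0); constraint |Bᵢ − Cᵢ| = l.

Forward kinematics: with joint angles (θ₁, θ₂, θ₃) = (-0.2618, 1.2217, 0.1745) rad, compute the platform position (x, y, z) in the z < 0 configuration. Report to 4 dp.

φ1=0.0°: virtual centre (0.2159, 0.0000, 0.0311), radius l
O2 = (0.1410·cos120.0°, 0.1410·sin120.0°, -0.1128) = (-0.0705, 0.1221, -0.1128)
φ3=240.0°: virtual centre (-0.1091, -0.1889, -0.0208), radius l
subtract pairs → two planes through P
linear system: -0.5729x+0.2443y = -0.0150−-0.2876z; -0.6500x+-0.3779y = 0.0005−-0.1038z
det = 0.3753;  x = 0.0148+-0.3572z,  y = -0.0266+0.3398z
quadratic in z: (1.2430)z²+(0.0635)z+(-0.0603)=0, √Δ=0.5511 → z ∈ {-0.2472, 0.1961}; z = -0.2472 (taking z<0)
x = 0.1031, y = -0.1106

(0.1031, -0.1106, -0.2472)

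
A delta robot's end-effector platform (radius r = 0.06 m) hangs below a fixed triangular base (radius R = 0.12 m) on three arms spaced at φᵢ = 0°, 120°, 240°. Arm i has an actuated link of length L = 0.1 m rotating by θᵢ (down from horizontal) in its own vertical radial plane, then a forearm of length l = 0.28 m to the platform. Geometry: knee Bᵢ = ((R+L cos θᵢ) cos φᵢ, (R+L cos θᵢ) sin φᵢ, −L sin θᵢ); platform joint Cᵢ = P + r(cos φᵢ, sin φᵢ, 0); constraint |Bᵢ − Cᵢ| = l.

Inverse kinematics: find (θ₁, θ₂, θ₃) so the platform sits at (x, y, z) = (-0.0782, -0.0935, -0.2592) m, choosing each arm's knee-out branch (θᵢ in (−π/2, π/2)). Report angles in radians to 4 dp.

rotate P by −φ1: (-0.0782, -0.0935, -0.2592)
  e−x'=0.1382;  (l²−L²−(e−x')²−y'²−z²)/2L = -0.1331
  θ1 = atan2(B,A) + arccos(C/0.2937) = 0.9602
rotate P by −φ2: (-0.0419, 0.1145, -0.2592)
  e−x'=0.1019;  (l²−L²−(e−x')²−y'²−z²)/2L = -0.1113
  √(A²+B²)=0.2785;  θ2 = -1.1963+1.9821 ≈ 0.7857
rotate P by −φ3: (0.1201, -0.0210, -0.2592)
  A=-0.0601, B=-0.2592, C=(l²−L²−A²−y'²−z²)/(2L)=-0.0142
  θ3 = atan2(B,A) + arccos(C/0.2661) = -0.1745

θ₁ = 0.9602, θ₂ = 0.7857, θ₃ = -0.1745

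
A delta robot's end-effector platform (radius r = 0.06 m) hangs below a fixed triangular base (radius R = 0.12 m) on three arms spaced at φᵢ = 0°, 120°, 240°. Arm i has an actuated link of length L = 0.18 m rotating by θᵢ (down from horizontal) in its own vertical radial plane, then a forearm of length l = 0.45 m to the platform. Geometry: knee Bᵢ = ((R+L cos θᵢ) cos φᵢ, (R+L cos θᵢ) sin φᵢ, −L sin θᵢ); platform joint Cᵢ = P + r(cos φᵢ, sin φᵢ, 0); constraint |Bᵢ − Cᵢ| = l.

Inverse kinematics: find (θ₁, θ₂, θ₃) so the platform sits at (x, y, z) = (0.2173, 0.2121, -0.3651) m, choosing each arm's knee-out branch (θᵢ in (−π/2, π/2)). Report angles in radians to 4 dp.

θ₁ = -0.1747, θ₂ = 0.3487, θ₃ = 1.3087

rotate P by −φ1: (0.2173, 0.2121, -0.3651)
  e−x'=-0.1573;  (l²−L²−(e−x')²−y'²−z²)/2L = -0.0915
  √(A²+B²)=0.3975;  θ1 = -1.9776+1.8030 ≈ -0.1747
arm 2 (φ=120.0°): x'=0.0750, y'=-0.2942
  e−x'=-0.0150;  (l²−L²−(e−x')²−y'²−z²)/2L = -0.1389
  θ2 = atan2(B,A) + arccos(C/0.3654) = 0.3487
rotate P by −φ3: (-0.2923, 0.0821, -0.3651)
  A=0.3523, B=-0.3651, C=(l²−L²−A²−y'²−z²)/(2L)=-0.2613
  γ=atan2(-0.3651,0.3523)=-0.8032;  ψ=arccos(-0.5151)=2.1119;  θ3=γ+ψ≈1.3087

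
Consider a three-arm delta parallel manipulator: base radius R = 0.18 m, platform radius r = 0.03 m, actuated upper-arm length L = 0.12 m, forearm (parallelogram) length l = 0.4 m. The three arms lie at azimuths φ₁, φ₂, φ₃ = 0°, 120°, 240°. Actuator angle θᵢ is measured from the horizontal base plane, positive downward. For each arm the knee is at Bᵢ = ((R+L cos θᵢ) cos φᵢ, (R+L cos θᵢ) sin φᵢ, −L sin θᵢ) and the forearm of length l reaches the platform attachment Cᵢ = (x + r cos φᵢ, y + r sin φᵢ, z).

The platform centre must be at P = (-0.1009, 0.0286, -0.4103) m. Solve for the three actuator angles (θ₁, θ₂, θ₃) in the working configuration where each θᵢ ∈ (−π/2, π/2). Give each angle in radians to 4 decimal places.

φ1=0.0° → target in arm frame (-0.1009, 0.0286)
  A=0.2509, B=-0.4103, C=(l²−L²−A²−y'²−z²)/(2L)=-0.3605
  γ=atan2(-0.4103,0.2509)=-1.0220;  ψ=arccos(-0.7495)=2.4182;  θ1=γ+ψ≈1.3962
φ2=120.0° → target in arm frame (0.0752, 0.0731)
  A=0.0748, B=-0.4103, C=(l²−L²−A²−y'²−z²)/(2L)=-0.1403
  γ=atan2(-0.4103,0.0748)=-1.3905;  ψ=arccos(-0.3365)=1.9140;  θ2=γ+ψ≈0.5235
arm 3 (φ=240.0°): x'=0.0257, y'=-0.1017
  e−x'=0.1243;  (l²−L²−(e−x')²−y'²−z²)/2L = -0.2023
  θ3 = atan2(B,A) + arccos(C/0.4287) = 0.7855

θ₁ = 1.3962, θ₂ = 0.5235, θ₃ = 0.7855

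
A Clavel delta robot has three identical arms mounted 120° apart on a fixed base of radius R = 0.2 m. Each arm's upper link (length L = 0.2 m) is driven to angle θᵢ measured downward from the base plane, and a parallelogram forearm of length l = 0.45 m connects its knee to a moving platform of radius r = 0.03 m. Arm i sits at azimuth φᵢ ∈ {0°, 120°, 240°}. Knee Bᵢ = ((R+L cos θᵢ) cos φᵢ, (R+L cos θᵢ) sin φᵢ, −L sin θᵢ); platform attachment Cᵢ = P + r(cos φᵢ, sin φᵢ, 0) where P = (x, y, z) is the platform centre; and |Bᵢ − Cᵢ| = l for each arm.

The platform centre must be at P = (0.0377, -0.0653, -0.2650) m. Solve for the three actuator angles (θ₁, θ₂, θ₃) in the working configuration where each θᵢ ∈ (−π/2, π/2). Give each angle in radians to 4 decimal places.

θ₁ = -0.1744, θ₂ = 0.5233, θ₃ = -0.1744

arm 1 (φ=0.0°): x'=0.0377, y'=-0.0653
  e−x'=0.1323;  (l²−L²−(e−x')²−y'²−z²)/2L = 0.1763
  γ=atan2(-0.2650,0.1323)=-1.1078;  ψ=arccos(0.5951)=0.9334;  θ1=γ+ψ≈-0.1744
rotate P by −φ2: (-0.0754, 0.0000, -0.2650)
  A cos θ + B sin θ = C:  0.2454·cos θ + -0.2650·sin θ = 0.0801
  γ=atan2(-0.2650,0.2454)=-0.8238;  ψ=arccos(0.2219)=1.3471;  θ2=γ+ψ≈0.5233
arm 3 (φ=240.0°): x'=0.0377, y'=0.0653
  e−x'=0.1323;  (l²−L²−(e−x')²−y'²−z²)/2L = 0.1763
  √(A²+B²)=0.2962;  θ3 = -1.1078+0.9334 ≈ -0.1744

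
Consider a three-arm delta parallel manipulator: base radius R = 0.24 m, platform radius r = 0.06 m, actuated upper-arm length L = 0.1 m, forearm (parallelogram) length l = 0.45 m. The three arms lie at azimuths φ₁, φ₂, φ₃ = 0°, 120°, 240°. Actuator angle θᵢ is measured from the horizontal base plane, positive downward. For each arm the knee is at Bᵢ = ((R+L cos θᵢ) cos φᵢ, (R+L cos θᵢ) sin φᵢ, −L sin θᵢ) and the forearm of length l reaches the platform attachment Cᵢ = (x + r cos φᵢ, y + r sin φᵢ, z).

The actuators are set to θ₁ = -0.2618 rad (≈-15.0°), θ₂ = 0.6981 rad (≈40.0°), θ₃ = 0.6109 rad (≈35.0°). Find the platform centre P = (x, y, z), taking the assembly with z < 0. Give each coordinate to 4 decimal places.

(0.0895, -0.0086, -0.3833)

arm 1 at φ=0.0°: e+L cos θ1 = 0.2766;  centre 1 = (0.2766, 0.0000, 0.0259)
φ2=120.0°: virtual centre (-0.1283, 0.2222, -0.0643), radius l
arm 3 at φ=240.0°: e+L cos θ3 = 0.2619;  centre 3 = (-0.1310, -0.2268, -0.0574)
|centre ₂|²−|centre ₁|² = -0.0072;  |centre ₃|²−|centre ₁|² = -0.0053
linear system: -0.8098x+0.4445y = -0.0072−-0.1803z; -0.8151x+-0.4536y = -0.0053−-0.1665z
Cramer: x(z) = 0.0077-0.2135z;  y(z) = -0.0022+0.0167z
quadratic in z: (1.0459)z²+(0.0630)z+(-0.1295)=0, √Δ=0.7388 → z ∈ {-0.3833, 0.3231}; z = -0.3833 (taking z<0)
x = 0.0895, y = -0.0086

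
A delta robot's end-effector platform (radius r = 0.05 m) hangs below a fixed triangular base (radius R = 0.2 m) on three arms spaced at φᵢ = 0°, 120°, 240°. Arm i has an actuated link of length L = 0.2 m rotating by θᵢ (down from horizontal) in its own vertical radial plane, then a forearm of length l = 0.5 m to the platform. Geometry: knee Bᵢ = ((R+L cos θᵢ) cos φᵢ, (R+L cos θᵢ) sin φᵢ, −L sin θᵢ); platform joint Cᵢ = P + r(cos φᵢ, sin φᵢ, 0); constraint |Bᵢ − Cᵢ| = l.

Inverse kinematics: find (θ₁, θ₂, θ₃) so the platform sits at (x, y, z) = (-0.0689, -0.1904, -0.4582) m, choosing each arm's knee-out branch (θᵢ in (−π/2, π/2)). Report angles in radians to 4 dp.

φ1=0.0° → target in arm frame (-0.0689, -0.1904)
  A cos θ + B sin θ = C:  0.2189·cos θ + -0.4582·sin θ = -0.2103
  θ1 = atan2(B,A) + arccos(C/0.5078) = 0.8727
φ2=120.0° → target in arm frame (-0.1304, 0.1549)
  A=0.2804, B=-0.4582, C=(l²−L²−A²−y'²−z²)/(2L)=-0.2564
  √(A²+B²)=0.5372;  θ2 = -1.0216+2.0685 ≈ 1.0469
φ3=240.0° → target in arm frame (0.1993, 0.0355)
  A=-0.0493, B=-0.4582, C=(l²−L²−A²−y'²−z²)/(2L)=-0.0091
  √(A²+B²)=0.4608;  θ3 = -1.6781+1.5906 ≈ -0.0875

θ₁ = 0.8727, θ₂ = 1.0469, θ₃ = -0.0875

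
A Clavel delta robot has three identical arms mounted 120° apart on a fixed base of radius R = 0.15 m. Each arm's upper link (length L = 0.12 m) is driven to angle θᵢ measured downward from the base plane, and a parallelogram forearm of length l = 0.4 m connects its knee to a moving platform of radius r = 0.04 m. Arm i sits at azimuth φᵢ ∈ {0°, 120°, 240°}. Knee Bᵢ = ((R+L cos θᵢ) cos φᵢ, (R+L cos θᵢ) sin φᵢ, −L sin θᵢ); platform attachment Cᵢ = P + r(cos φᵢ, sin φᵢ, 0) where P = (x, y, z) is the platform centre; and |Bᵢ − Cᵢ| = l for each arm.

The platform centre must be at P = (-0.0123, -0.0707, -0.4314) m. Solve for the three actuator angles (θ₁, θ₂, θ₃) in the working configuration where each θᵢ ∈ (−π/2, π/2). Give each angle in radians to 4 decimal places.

θ₁ = 0.8728, θ₂ = 1.0474, θ₃ = 0.5238

rotate P by −φ1: (-0.0123, -0.0707, -0.4314)
  A=0.1223, B=-0.4314, C=(l²−L²−A²−y'²−z²)/(2L)=-0.2519
  γ=atan2(-0.4314,0.1223)=-1.2945;  ψ=arccos(-0.5618)=2.1674;  θ1=γ+ψ≈0.8728
rotate P by −φ2: (-0.0551, 0.0460, -0.4314)
  A cos θ + B sin θ = C:  0.1651·cos θ + -0.4314·sin θ = -0.2911
  √(A²+B²)=0.4619;  θ2 = -1.2053+2.2527 ≈ 1.0474
arm 3 (φ=240.0°): x'=0.0674, y'=0.0247
  e−x'=0.0426;  (l²−L²−(e−x')²−y'²−z²)/2L = -0.1789
  √(A²+B²)=0.4335;  θ3 = -1.4723+1.9962 ≈ 0.5238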